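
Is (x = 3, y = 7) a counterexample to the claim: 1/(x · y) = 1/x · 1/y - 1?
Yes

Substituting x = 3, y = 7:
LHS = 1/(3 · 7) = 1/21
RHS = 1/3 · 1/7 - 1 = -20/21

Since LHS ≠ RHS, this pair disproves the claim.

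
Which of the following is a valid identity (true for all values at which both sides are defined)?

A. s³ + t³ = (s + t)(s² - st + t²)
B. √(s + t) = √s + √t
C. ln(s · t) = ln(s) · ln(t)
A

A: holds — e.g. at (4, 4), both sides equal 128.
B: fails at (3, 5) — LHS = 2·√(2) ≈ 2.828, RHS = √(3) + √(5) ≈ 3.968.
C: fails at (3, 3) — LHS = ln(9) ≈ 2.197, RHS = ln(3)² ≈ 1.207.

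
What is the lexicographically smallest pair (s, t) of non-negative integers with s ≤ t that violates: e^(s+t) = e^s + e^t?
(s, t) = (0, 0)

Substituting (0, 0) into the claim:
LHS = e^(0+0) = 1
RHS = e^0 + e^0 = 2

Since LHS ≠ RHS, this pair disproves the claim, and no lexicographically smaller pair (s ≤ t, non-negative integers) does.

For instance (5, 7) is also a counterexample (LHS = e^12 ≈ 162754.8, RHS = e^5 + e^7 ≈ 1245), but it's lexicographically larger.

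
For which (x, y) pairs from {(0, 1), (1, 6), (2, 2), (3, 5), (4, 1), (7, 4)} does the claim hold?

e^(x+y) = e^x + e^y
None

Testing each pair:
(0, 1): LHS = e ≈ 2.718, RHS = 1 + e ≈ 3.718 → fails
(1, 6): LHS = e^7 ≈ 1097, RHS = e + e^6 ≈ 406.1 → fails
(2, 2): LHS = e^4 ≈ 54.6, RHS = 2·e^2 ≈ 14.78 → fails
(3, 5): LHS = e^8 ≈ 2981, RHS = e^3 + e^5 ≈ 168.5 → fails
(4, 1): LHS = e^5 ≈ 148.4, RHS = e + e^4 ≈ 57.32 → fails
(7, 4): LHS = e^11 ≈ 59874.1, RHS = e^4 + e^7 ≈ 1151 → fails

No pair satisfies the claim.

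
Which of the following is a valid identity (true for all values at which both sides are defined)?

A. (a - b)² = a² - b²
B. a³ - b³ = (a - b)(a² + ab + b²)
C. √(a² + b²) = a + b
B

A: fails at (2, 5) — LHS = 9, RHS = -21.
B: holds — e.g. at (4, 4), both sides equal 0.
C: fails at (2, 5) — LHS = √(29) ≈ 5.385, RHS = 7.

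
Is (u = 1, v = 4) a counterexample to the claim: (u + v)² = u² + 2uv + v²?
No

Substituting u = 1, v = 4:
LHS = (1 + 4)² = 25
RHS = 1² + 2·1·4 + 4² = 25

The sides agree, so this pair does not disprove the claim.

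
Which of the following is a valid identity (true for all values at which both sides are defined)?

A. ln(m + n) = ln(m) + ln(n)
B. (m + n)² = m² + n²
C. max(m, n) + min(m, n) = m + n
A: fails at (1, 3) — LHS = ln(4) ≈ 1.386, RHS = ln(3) ≈ 1.099.
B: fails at (2, 2) — LHS = 16, RHS = 8.
C: holds — e.g. at (4, 4), both sides equal 8.

Answer: C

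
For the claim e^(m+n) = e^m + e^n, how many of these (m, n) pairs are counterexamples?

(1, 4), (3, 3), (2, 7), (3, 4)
Testing each pair:
(1, 4): LHS = e^5 ≈ 148.4, RHS = e + e^4 ≈ 57.32 → counterexample
(3, 3): LHS = e^6 ≈ 403.4, RHS = 2·e^3 ≈ 40.17 → counterexample
(2, 7): LHS = e^9 ≈ 8103, RHS = e^2 + e^7 ≈ 1104 → counterexample
(3, 4): LHS = e^7 ≈ 1097, RHS = e^3 + e^4 ≈ 74.68 → counterexample

That makes 4 counterexamples.

Answer: 4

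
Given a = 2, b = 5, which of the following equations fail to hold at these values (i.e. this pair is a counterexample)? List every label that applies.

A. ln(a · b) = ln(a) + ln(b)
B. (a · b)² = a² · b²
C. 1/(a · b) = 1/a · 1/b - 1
C

Evaluating each claim at the given values:
A. LHS = ln(10) ≈ 2.303, RHS = ln(2) + ln(5) ≈ 2.303 → holds here (LHS = RHS)
B. LHS = 100, RHS = 100 → holds here (LHS = RHS)
C. LHS = 1/10, RHS = -9/10 → fails here (LHS ≠ RHS)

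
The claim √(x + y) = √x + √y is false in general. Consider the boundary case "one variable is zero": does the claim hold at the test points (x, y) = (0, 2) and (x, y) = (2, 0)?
At (0, 2): LHS = √(2) ≈ 1.414, RHS = √(2) ≈ 1.414 → equal
At (2, 0): LHS = √(2) ≈ 1.414, RHS = √(2) ≈ 1.414 → equal

So the claim does hold at both of these boundary points, even though it is not an identity.

Answer: Yes, holds at both test points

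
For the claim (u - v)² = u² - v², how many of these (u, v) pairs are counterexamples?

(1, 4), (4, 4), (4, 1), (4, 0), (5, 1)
Testing each pair:
(1, 4): LHS = 9, RHS = -15 → counterexample
(4, 4): LHS = 0, RHS = 0 → satisfies claim
(4, 1): LHS = 9, RHS = 15 → counterexample
(4, 0): LHS = 16, RHS = 16 → satisfies claim
(5, 1): LHS = 16, RHS = 24 → counterexample

That makes 3 counterexamples.

Answer: 3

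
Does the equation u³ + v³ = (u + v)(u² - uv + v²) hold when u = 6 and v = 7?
Holds

Substituting u = 6, v = 7:

LHS = 6³ + 7³ = 559
RHS = (6 + 7)(6² - 6·7 + 7²) = 559

LHS = RHS, so the equation holds at this point.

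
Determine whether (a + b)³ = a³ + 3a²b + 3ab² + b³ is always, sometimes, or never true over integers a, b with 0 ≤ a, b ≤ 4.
Always true

The identity holds for every pair in the range. For instance at (a, b) = (2, 2): both sides equal 64.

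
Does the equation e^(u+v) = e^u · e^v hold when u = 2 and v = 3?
Holds

Substituting u = 2, v = 3:

LHS = e^(2+3) = e^5 ≈ 148.4
RHS = e^2 · e^3 = e^5 ≈ 148.4

LHS = RHS, so the equation holds at this point.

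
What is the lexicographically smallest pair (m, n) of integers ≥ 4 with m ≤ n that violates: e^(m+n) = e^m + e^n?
(m, n) = (4, 4)

Substituting (4, 4) into the claim:
LHS = e^(4+4) = e^8 ≈ 2981
RHS = e^4 + e^4 = 2·e^4 ≈ 109.2

Since LHS ≠ RHS, this pair disproves the claim, and no lexicographically smaller pair (m ≤ n, integers ≥ 4) does.

For instance (7, 8) is also a counterexample (LHS = e^15 ≈ 3269017.4, RHS = e^7 + e^8 ≈ 4078), but it's lexicographically larger.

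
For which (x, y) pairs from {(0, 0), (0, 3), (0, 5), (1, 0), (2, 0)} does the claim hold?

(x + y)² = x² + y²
All pairs

Testing each pair:
(0, 0): LHS = 0, RHS = 0 → holds
(0, 3): LHS = 9, RHS = 9 → holds
(0, 5): LHS = 25, RHS = 25 → holds
(1, 0): LHS = 1, RHS = 1 → holds
(2, 0): LHS = 4, RHS = 4 → holds

Every pair satisfies the claim.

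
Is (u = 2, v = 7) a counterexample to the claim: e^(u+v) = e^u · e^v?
Substituting u = 2, v = 7:
LHS = e^(2+7) = e^9 ≈ 8103
RHS = e^2 · e^7 = e^9 ≈ 8103

The sides agree, so this pair does not disprove the claim.

Answer: No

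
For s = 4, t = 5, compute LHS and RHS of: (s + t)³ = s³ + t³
LHS = (4 + 5)³ = 729
RHS = 4³ + 5³ = 189

LHS ≠ RHS, so the equation does not hold here.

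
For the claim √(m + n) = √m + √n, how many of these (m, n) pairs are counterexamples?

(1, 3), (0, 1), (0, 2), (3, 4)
2

Testing each pair:
(1, 3): LHS = 2, RHS = 1 + √(3) ≈ 2.732 → counterexample
(0, 1): LHS = 1, RHS = 1 → satisfies claim
(0, 2): LHS = √(2) ≈ 1.414, RHS = √(2) ≈ 1.414 → satisfies claim
(3, 4): LHS = √(7) ≈ 2.646, RHS = √(3) + 2 ≈ 3.732 → counterexample

That makes 2 counterexamples.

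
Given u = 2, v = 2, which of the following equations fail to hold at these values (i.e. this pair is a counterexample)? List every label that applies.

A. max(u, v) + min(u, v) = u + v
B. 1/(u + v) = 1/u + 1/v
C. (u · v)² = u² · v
B, C

Evaluating each claim at the given values:
A. LHS = 4, RHS = 4 → holds here (LHS = RHS)
B. LHS = 1/4, RHS = 1 → fails here (LHS ≠ RHS)
C. LHS = 16, RHS = 8 → fails here (LHS ≠ RHS)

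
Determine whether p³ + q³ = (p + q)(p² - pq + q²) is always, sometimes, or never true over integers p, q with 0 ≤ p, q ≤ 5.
Always true

The identity holds for every pair in the range. For instance at (p, q) = (5, 2): both sides equal 133.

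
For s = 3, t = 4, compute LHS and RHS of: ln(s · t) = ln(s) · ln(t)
LHS = ln(3 · 4) = ln(12) ≈ 2.485
RHS = ln(3) · ln(4) ≈ 1.523

LHS ≠ RHS (they differ by about 0.9619), so the equation does not hold here.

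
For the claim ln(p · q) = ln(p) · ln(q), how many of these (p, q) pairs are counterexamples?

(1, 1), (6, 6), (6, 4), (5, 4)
Testing each pair:
(1, 1): LHS = 0, RHS = 0 → satisfies claim
(6, 6): LHS = ln(36) ≈ 3.584, RHS = ln(6)² ≈ 3.21 → counterexample
(6, 4): LHS = ln(24) ≈ 3.178, RHS = ln(4)·ln(6) ≈ 2.484 → counterexample
(5, 4): LHS = ln(20) ≈ 2.996, RHS = ln(4)·ln(5) ≈ 2.231 → counterexample

That makes 3 counterexamples.

Answer: 3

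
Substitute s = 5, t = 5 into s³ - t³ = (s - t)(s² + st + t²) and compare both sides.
LHS = 5³ - 5³ = 0
RHS = (5 - 5)(5² + 5·5 + 5²) = 0

LHS = RHS: the two sides agree.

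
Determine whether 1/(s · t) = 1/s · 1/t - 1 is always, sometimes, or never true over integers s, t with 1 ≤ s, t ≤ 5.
Never true

The claim fails for every pair in the range. For instance at (s, t) = (5, 4): LHS = 1/20, RHS = -19/20.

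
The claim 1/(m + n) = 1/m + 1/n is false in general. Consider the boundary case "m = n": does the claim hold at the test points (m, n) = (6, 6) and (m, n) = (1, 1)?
At (6, 6): LHS = 1/12 ≠ RHS = 1/3
At (1, 1): LHS = 1/2 ≠ RHS = 2

Answer: No, fails at both test points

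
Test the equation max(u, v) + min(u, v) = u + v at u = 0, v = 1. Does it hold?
Substituting u = 0, v = 1:

LHS = max(0, 1) + min(0, 1) = 1
RHS = 0 + 1 = 1

LHS = RHS, so the equation holds at this point.

Answer: Holds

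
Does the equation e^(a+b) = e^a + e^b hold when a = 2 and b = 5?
Fails

Substituting a = 2, b = 5:

LHS = e^(2+5) = e^7 ≈ 1097
RHS = e^2 + e^5 ≈ 155.8

LHS ≠ RHS, so the equation does not hold at this point.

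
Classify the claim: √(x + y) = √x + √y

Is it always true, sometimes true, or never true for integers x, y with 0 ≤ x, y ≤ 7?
Sometimes true

It holds at (x, y) = (0, 6) (both sides equal √(6) ≈ 2.449), but fails at (x, y) = (4, 1) (LHS = √(5) ≈ 2.236, RHS = 3).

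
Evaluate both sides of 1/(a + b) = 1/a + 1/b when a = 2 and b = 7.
LHS = 1/(2 + 7) = 1/9
RHS = 1/2 + 1/7 = 9/14

LHS ≠ RHS, so the equation does not hold here.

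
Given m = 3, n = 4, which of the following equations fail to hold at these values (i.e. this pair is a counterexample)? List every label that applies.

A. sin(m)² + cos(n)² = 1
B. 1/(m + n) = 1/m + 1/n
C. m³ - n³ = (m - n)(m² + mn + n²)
Evaluating each claim at the given values:
A. LHS = sin(3)² + cos(4)² ≈ 0.4472, RHS = 1 → fails here (LHS ≠ RHS)
B. LHS = 1/7, RHS = 7/12 → fails here (LHS ≠ RHS)
C. LHS = -37, RHS = -37 → holds here (LHS = RHS)

Answer: A, B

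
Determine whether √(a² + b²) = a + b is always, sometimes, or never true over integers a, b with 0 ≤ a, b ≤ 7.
It holds at (a, b) = (1, 0) (both sides equal 1), but fails at (a, b) = (5, 1) (LHS = √(26) ≈ 5.099, RHS = 6).

Answer: Sometimes true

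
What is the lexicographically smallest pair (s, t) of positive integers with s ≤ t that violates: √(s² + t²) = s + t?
(s, t) = (1, 1)

Substituting (1, 1) into the claim:
LHS = √(1² + 1²) = √(2) ≈ 1.414
RHS = 1 + 1 = 2

Since LHS ≠ RHS, this pair disproves the claim, and no lexicographically smaller pair (s ≤ t, positive integers) does.

For instance (7, 7) is also a counterexample (LHS = 7·√(2) ≈ 9.899, RHS = 14), but it's lexicographically larger.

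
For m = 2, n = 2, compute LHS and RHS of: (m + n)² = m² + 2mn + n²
LHS = (2 + 2)² = 16
RHS = 2² + 2·2·2 + 2² = 16

LHS = RHS: the two sides agree.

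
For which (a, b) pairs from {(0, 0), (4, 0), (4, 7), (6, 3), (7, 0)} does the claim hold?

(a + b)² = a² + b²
Testing each pair:
(0, 0): LHS = 0, RHS = 0 → holds
(4, 0): LHS = 16, RHS = 16 → holds
(4, 7): LHS = 121, RHS = 65 → fails
(6, 3): LHS = 81, RHS = 45 → fails
(7, 0): LHS = 49, RHS = 49 → holds

3 of 5 pairs satisfy the claim.

Answer: (0, 0), (4, 0), (7, 0)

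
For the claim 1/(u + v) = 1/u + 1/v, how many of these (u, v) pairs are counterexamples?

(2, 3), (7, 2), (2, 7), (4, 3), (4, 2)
Testing each pair:
(2, 3): LHS = 1/5, RHS = 5/6 → counterexample
(7, 2): LHS = 1/9, RHS = 9/14 → counterexample
(2, 7): LHS = 1/9, RHS = 9/14 → counterexample
(4, 3): LHS = 1/7, RHS = 7/12 → counterexample
(4, 2): LHS = 1/6, RHS = 3/4 → counterexample

That makes 5 counterexamples.

Answer: 5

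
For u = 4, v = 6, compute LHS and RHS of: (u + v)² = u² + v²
LHS = (4 + 6)² = 100
RHS = 4² + 6² = 52

LHS ≠ RHS, so the equation does not hold here.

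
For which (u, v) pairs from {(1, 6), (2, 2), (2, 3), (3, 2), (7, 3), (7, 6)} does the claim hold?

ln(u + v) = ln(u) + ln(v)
(2, 2)

Testing each pair:
(1, 6): LHS = ln(7) ≈ 1.946, RHS = ln(6) ≈ 1.792 → fails
(2, 2): LHS = ln(4) ≈ 1.386, RHS = 2·ln(2) ≈ 1.386 → holds
(2, 3): LHS = ln(5) ≈ 1.609, RHS = ln(2) + ln(3) ≈ 1.792 → fails
(3, 2): LHS = ln(5) ≈ 1.609, RHS = ln(2) + ln(3) ≈ 1.792 → fails
(7, 3): LHS = ln(10) ≈ 2.303, RHS = ln(3) + ln(7) ≈ 3.045 → fails
(7, 6): LHS = ln(13) ≈ 2.565, RHS = ln(6) + ln(7) ≈ 3.738 → fails

1 of 6 pairs satisfies the claim.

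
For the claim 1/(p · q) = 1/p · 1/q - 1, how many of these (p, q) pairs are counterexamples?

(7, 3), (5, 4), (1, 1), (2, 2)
4

Testing each pair:
(7, 3): LHS = 1/21, RHS = -20/21 → counterexample
(5, 4): LHS = 1/20, RHS = -19/20 → counterexample
(1, 1): LHS = 1, RHS = 0 → counterexample
(2, 2): LHS = 1/4, RHS = -3/4 → counterexample

That makes 4 counterexamples.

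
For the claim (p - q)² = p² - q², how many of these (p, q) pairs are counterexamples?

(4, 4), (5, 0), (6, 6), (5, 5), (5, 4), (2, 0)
1

Testing each pair:
(4, 4): LHS = 0, RHS = 0 → satisfies claim
(5, 0): LHS = 25, RHS = 25 → satisfies claim
(6, 6): LHS = 0, RHS = 0 → satisfies claim
(5, 5): LHS = 0, RHS = 0 → satisfies claim
(5, 4): LHS = 1, RHS = 9 → counterexample
(2, 0): LHS = 4, RHS = 4 → satisfies claim

That makes 1 counterexample.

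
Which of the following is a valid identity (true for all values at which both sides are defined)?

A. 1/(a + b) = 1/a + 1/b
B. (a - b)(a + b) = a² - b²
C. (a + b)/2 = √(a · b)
A: fails at (5, 8) — LHS = 1/13, RHS = 13/40.
B: holds — e.g. at (2, 5), both sides equal -21.
C: fails at (2, 5) — LHS = 7/2, RHS = √(10) ≈ 3.162.

Answer: B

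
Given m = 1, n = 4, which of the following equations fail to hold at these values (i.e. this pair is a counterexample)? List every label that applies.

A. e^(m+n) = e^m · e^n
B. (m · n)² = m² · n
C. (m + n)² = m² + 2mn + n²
B

Evaluating each claim at the given values:
A. LHS = e^5 ≈ 148.4, RHS = e^5 ≈ 148.4 → holds here (LHS = RHS)
B. LHS = 16, RHS = 4 → fails here (LHS ≠ RHS)
C. LHS = 25, RHS = 25 → holds here (LHS = RHS)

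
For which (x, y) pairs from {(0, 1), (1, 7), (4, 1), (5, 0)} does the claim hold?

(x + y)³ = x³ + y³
Testing each pair:
(0, 1): LHS = 1, RHS = 1 → holds
(1, 7): LHS = 512, RHS = 344 → fails
(4, 1): LHS = 125, RHS = 65 → fails
(5, 0): LHS = 125, RHS = 125 → holds

2 of 4 pairs satisfy the claim.

Answer: (0, 1), (5, 0)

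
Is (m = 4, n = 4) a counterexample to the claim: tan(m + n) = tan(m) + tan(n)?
Yes

Substituting m = 4, n = 4:
LHS = tan(4 + 4) = tan(8) ≈ -6.8
RHS = tan(4) + tan(4) = 2·tan(4) ≈ 2.316

Since LHS ≠ RHS, this pair disproves the claim.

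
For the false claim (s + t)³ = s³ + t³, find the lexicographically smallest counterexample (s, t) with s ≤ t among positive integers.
Substituting (1, 1) into the claim:
LHS = (1 + 1)³ = 8
RHS = 1³ + 1³ = 2

Since LHS ≠ RHS, this pair disproves the claim, and no lexicographically smaller pair (s ≤ t, positive integers) does.

For instance (5, 6) is also a counterexample (LHS = 1331, RHS = 341), but it's lexicographically larger.

Answer: (s, t) = (1, 1)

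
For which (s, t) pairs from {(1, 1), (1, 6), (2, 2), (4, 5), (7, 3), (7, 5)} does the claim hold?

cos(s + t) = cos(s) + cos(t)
Testing each pair:
(1, 1): LHS = cos(2) ≈ -0.4161, RHS = 2·cos(1) ≈ 1.081 → fails
(1, 6): LHS = cos(7) ≈ 0.7539, RHS = cos(1) + cos(6) ≈ 1.5 → fails
(2, 2): LHS = cos(4) ≈ -0.6536, RHS = 2·cos(2) ≈ -0.8323 → fails
(4, 5): LHS = cos(9) ≈ -0.9111, RHS = cos(4) + cos(5) ≈ -0.37 → fails
(7, 3): LHS = cos(10) ≈ -0.8391, RHS = cos(3) + cos(7) ≈ -0.2361 → fails
(7, 5): LHS = cos(12) ≈ 0.8439, RHS = cos(5) + cos(7) ≈ 1.038 → fails

No pair satisfies the claim.

Answer: None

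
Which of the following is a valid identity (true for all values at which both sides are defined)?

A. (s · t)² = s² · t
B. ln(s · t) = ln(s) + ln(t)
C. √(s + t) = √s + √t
B

A: fails at (1, 2) — LHS = 4, RHS = 2.
B: holds — e.g. at (1, 4), both sides equal ln(4) ≈ 1.386.
C: fails at (5, 5) — LHS = √(10) ≈ 3.162, RHS = 2·√(5) ≈ 4.472.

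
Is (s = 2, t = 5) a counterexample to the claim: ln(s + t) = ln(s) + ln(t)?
Substituting s = 2, t = 5:
LHS = ln(2 + 5) = ln(7) ≈ 1.946
RHS = ln(2) + ln(5) ≈ 2.303

Since LHS ≠ RHS, this pair disproves the claim.

Answer: Yes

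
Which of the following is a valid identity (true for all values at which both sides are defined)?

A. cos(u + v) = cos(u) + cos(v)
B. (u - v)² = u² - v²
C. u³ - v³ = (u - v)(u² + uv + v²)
C

A: fails at (5, 8) — LHS = cos(13) ≈ 0.9074, RHS = cos(8) + cos(5) ≈ 0.1382.
B: fails at (1, 3) — LHS = 4, RHS = -8.
C: holds — e.g. at (3, 7), both sides equal -316.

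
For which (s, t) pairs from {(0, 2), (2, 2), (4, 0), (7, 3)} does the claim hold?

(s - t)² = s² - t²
(2, 2), (4, 0)

Testing each pair:
(0, 2): LHS = 4, RHS = -4 → fails
(2, 2): LHS = 0, RHS = 0 → holds
(4, 0): LHS = 16, RHS = 16 → holds
(7, 3): LHS = 16, RHS = 40 → fails

2 of 4 pairs satisfy the claim.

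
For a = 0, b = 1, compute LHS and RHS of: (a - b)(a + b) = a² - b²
LHS = (0 - 1)(0 + 1) = -1
RHS = 0² - 1² = -1

LHS = RHS: the two sides agree.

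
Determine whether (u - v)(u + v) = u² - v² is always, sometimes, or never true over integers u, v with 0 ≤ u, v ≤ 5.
The identity holds for every pair in the range. For instance at (u, v) = (0, 1): both sides equal -1.

Answer: Always true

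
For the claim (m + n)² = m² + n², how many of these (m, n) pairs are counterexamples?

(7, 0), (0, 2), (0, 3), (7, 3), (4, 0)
1

Testing each pair:
(7, 0): LHS = 49, RHS = 49 → satisfies claim
(0, 2): LHS = 4, RHS = 4 → satisfies claim
(0, 3): LHS = 9, RHS = 9 → satisfies claim
(7, 3): LHS = 100, RHS = 58 → counterexample
(4, 0): LHS = 16, RHS = 16 → satisfies claim

That makes 1 counterexample.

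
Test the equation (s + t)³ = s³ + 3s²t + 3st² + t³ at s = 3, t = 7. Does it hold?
Holds

Substituting s = 3, t = 7:

LHS = (3 + 7)³ = 1000
RHS = 3³ + 3·3²·7 + 3·3·7² + 7³ = 1000

LHS = RHS, so the equation holds at this point.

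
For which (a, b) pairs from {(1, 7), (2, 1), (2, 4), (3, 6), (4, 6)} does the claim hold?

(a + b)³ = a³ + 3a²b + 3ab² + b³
Testing each pair:
(1, 7): LHS = 512, RHS = 512 → holds
(2, 1): LHS = 27, RHS = 27 → holds
(2, 4): LHS = 216, RHS = 216 → holds
(3, 6): LHS = 729, RHS = 729 → holds
(4, 6): LHS = 1000, RHS = 1000 → holds

Every pair satisfies the claim.

Answer: All pairs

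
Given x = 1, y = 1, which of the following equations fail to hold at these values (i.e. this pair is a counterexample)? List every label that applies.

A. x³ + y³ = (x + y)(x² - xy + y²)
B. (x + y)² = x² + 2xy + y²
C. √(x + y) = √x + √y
C

Evaluating each claim at the given values:
A. LHS = 2, RHS = 2 → holds here (LHS = RHS)
B. LHS = 4, RHS = 4 → holds here (LHS = RHS)
C. LHS = √(2) ≈ 1.414, RHS = 2 → fails here (LHS ≠ RHS)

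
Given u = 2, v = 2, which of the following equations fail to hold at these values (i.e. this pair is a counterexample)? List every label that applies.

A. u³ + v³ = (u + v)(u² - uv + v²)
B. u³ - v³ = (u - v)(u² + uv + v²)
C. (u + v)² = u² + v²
C

Evaluating each claim at the given values:
A. LHS = 16, RHS = 16 → holds here (LHS = RHS)
B. LHS = 0, RHS = 0 → holds here (LHS = RHS)
C. LHS = 16, RHS = 8 → fails here (LHS ≠ RHS)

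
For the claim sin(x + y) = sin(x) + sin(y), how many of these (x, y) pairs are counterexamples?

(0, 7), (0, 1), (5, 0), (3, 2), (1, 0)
Testing each pair:
(0, 7): LHS = sin(7) ≈ 0.657, RHS = sin(7) ≈ 0.657 → satisfies claim
(0, 1): LHS = sin(1) ≈ 0.8415, RHS = sin(1) ≈ 0.8415 → satisfies claim
(5, 0): LHS = sin(5) ≈ -0.9589, RHS = sin(5) ≈ -0.9589 → satisfies claim
(3, 2): LHS = sin(5) ≈ -0.9589, RHS = sin(3) + sin(2) ≈ 1.05 → counterexample
(1, 0): LHS = sin(1) ≈ 0.8415, RHS = sin(1) ≈ 0.8415 → satisfies claim

That makes 1 counterexample.

Answer: 1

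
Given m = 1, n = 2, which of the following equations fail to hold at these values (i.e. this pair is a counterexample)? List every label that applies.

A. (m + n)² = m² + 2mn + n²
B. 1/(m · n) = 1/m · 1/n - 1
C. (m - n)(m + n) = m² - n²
B

Evaluating each claim at the given values:
A. LHS = 9, RHS = 9 → holds here (LHS = RHS)
B. LHS = 1/2, RHS = -1/2 → fails here (LHS ≠ RHS)
C. LHS = -3, RHS = -3 → holds here (LHS = RHS)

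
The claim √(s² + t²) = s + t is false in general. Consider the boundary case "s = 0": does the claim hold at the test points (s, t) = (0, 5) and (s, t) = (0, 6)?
At (0, 5): LHS = 5, RHS = 5 → equal
At (0, 6): LHS = 6, RHS = 6 → equal

So the claim does hold at both of these boundary points, even though it is not an identity.

Answer: Yes, holds at both test points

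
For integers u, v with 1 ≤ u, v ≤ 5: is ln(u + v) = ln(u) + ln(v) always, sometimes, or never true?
Sometimes true

It holds at (u, v) = (2, 2) (both sides equal ln(4) ≈ 1.386), but fails at (u, v) = (2, 5) (LHS = ln(7) ≈ 1.946, RHS = ln(2) + ln(5) ≈ 2.303).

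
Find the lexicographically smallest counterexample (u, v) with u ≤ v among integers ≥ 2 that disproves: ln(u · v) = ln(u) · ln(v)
Substituting (2, 2) into the claim:
LHS = ln(2 · 2) = ln(4) ≈ 1.386
RHS = ln(2) · ln(2) = ln(2)² ≈ 0.4805

Since LHS ≠ RHS, this pair disproves the claim, and no lexicographically smaller pair (u ≤ v, integers ≥ 2) does.

For instance (3, 7) is also a counterexample (LHS = ln(21) ≈ 3.045, RHS = ln(3)·ln(7) ≈ 2.138), but it's lexicographically larger.

Answer: (u, v) = (2, 2)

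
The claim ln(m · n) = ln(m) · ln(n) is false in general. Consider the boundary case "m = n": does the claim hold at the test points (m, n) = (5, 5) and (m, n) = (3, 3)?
At (5, 5): LHS = ln(25) ≈ 3.219 ≠ RHS = ln(5)² ≈ 2.59
At (3, 3): LHS = ln(9) ≈ 2.197 ≠ RHS = ln(3)² ≈ 1.207

Answer: No, fails at both test points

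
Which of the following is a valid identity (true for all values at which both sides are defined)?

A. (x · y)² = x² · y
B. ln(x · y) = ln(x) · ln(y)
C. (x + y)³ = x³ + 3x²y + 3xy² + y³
C

A: fails at (2, 5) — LHS = 100, RHS = 20.
B: fails at (2, 2) — LHS = ln(4) ≈ 1.386, RHS = ln(2)² ≈ 0.4805.
C: holds — e.g. at (6, 7), both sides equal 2197.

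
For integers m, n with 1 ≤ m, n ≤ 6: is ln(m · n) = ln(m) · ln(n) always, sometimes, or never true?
It holds at (m, n) = (1, 1) (both sides equal 0), but fails at (m, n) = (6, 3) (LHS = ln(18) ≈ 2.89, RHS = ln(3)·ln(6) ≈ 1.968).

Answer: Sometimes true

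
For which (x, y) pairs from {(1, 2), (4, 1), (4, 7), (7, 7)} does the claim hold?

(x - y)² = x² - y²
Testing each pair:
(1, 2): LHS = 1, RHS = -3 → fails
(4, 1): LHS = 9, RHS = 15 → fails
(4, 7): LHS = 9, RHS = -33 → fails
(7, 7): LHS = 0, RHS = 0 → holds

1 of 4 pairs satisfies the claim.

Answer: (7, 7)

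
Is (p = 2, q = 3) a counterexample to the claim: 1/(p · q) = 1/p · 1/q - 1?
Yes

Substituting p = 2, q = 3:
LHS = 1/(2 · 3) = 1/6
RHS = 1/2 · 1/3 - 1 = -5/6

Since LHS ≠ RHS, this pair disproves the claim.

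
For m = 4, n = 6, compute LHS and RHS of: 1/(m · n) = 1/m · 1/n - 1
LHS = 1/(4 · 6) = 1/24
RHS = 1/4 · 1/6 - 1 = -23/24

LHS ≠ RHS, so the equation does not hold here.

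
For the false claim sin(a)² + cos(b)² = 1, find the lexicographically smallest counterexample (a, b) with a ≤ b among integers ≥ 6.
Substituting (6, 7) into the claim:
LHS = sin(6)² + cos(7)² ≈ 0.6464
RHS = 1

Since LHS ≠ RHS, this pair disproves the claim, and no lexicographically smaller pair (a ≤ b, integers ≥ 6) does.

For instance (6, 10) is also a counterexample (LHS = sin(6)² + cos(10)² ≈ 0.7821, RHS = 1), but it's lexicographically larger.

Answer: (a, b) = (6, 7)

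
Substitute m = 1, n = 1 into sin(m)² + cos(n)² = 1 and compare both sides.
LHS = sin(1)² + cos(1)² = 1
RHS = 1

LHS = RHS: the two sides agree.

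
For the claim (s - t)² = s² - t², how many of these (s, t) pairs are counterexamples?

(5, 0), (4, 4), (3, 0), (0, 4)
Testing each pair:
(5, 0): LHS = 25, RHS = 25 → satisfies claim
(4, 4): LHS = 0, RHS = 0 → satisfies claim
(3, 0): LHS = 9, RHS = 9 → satisfies claim
(0, 4): LHS = 16, RHS = -16 → counterexample

That makes 1 counterexample.

Answer: 1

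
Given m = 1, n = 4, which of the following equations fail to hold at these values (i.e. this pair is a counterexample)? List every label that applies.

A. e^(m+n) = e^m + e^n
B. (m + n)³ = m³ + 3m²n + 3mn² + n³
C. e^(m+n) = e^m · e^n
Evaluating each claim at the given values:
A. LHS = e^5 ≈ 148.4, RHS = e + e^4 ≈ 57.32 → fails here (LHS ≠ RHS)
B. LHS = 125, RHS = 125 → holds here (LHS = RHS)
C. LHS = e^5 ≈ 148.4, RHS = e^5 ≈ 148.4 → holds here (LHS = RHS)

Answer: A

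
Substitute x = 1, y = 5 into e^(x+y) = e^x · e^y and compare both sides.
LHS = e^(1+5) = e^6 ≈ 403.4
RHS = e^1 · e^5 = e^6 ≈ 403.4

LHS = RHS: the two sides agree.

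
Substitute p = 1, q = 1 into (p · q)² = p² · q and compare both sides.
LHS = (1 · 1)² = 1
RHS = 1² · 1 = 1

LHS = RHS: the two sides agree.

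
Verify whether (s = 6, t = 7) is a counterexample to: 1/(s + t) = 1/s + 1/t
Yes

Substituting s = 6, t = 7:
LHS = 1/(6 + 7) = 1/13
RHS = 1/6 + 1/7 = 13/42

Since LHS ≠ RHS, this pair disproves the claim.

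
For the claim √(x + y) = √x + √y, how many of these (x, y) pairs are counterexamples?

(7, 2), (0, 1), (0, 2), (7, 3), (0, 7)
Testing each pair:
(7, 2): LHS = 3, RHS = √(2) + √(7) ≈ 4.06 → counterexample
(0, 1): LHS = 1, RHS = 1 → satisfies claim
(0, 2): LHS = √(2) ≈ 1.414, RHS = √(2) ≈ 1.414 → satisfies claim
(7, 3): LHS = √(10) ≈ 3.162, RHS = √(3) + √(7) ≈ 4.378 → counterexample
(0, 7): LHS = √(7) ≈ 2.646, RHS = √(7) ≈ 2.646 → satisfies claim

That makes 2 counterexamples.

Answer: 2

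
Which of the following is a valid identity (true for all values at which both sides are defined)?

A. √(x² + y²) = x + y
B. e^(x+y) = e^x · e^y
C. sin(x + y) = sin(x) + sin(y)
A: fails at (1, 1) — LHS = √(2) ≈ 1.414, RHS = 2.
B: holds — e.g. at (2, 5), both sides equal e^7 ≈ 1097.
C: fails at (1, 3) — LHS = sin(4) ≈ -0.7568, RHS = sin(3) + sin(1) ≈ 0.9826.

Answer: B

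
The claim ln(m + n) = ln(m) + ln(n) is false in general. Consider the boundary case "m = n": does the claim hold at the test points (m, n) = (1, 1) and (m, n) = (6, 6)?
At (1, 1): LHS = ln(2) ≈ 0.6931 ≠ RHS = 0
At (6, 6): LHS = ln(12) ≈ 2.485 ≠ RHS = 2·ln(6) ≈ 3.584

Answer: No, fails at both test points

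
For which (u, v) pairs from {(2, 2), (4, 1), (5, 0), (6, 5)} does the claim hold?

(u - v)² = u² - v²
Testing each pair:
(2, 2): LHS = 0, RHS = 0 → holds
(4, 1): LHS = 9, RHS = 15 → fails
(5, 0): LHS = 25, RHS = 25 → holds
(6, 5): LHS = 1, RHS = 11 → fails

2 of 4 pairs satisfy the claim.

Answer: (2, 2), (5, 0)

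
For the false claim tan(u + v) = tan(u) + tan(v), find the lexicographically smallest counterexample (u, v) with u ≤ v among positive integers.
(u, v) = (1, 1)

Substituting (1, 1) into the claim:
LHS = tan(1 + 1) = tan(2) ≈ -2.185
RHS = tan(1) + tan(1) = 2·tan(1) ≈ 3.115

Since LHS ≠ RHS, this pair disproves the claim, and no lexicographically smaller pair (u ≤ v, positive integers) does.

For instance (3, 3) is also a counterexample (LHS = tan(6) ≈ -0.291, RHS = 2·tan(3) ≈ -0.2851), but it's lexicographically larger.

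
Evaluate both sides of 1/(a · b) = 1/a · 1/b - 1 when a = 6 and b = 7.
LHS = 1/(6 · 7) = 1/42
RHS = 1/6 · 1/7 - 1 = -41/42

LHS ≠ RHS, so the equation does not hold here.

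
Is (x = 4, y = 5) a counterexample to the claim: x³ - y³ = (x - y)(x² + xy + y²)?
Substituting x = 4, y = 5:
LHS = 4³ - 5³ = -61
RHS = (4 - 5)(4² + 4·5 + 5²) = -61

The sides agree, so this pair does not disprove the claim.

Answer: No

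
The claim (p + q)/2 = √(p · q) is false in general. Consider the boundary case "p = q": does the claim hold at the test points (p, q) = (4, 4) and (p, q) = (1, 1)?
Yes, holds at both test points

At (4, 4): LHS = 4, RHS = 4 → equal
At (1, 1): LHS = 1, RHS = 1 → equal

So the claim does hold at both of these boundary points, even though it is not an identity.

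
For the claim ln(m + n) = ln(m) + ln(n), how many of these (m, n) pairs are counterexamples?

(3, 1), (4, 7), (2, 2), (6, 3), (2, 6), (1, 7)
Testing each pair:
(3, 1): LHS = ln(4) ≈ 1.386, RHS = ln(3) ≈ 1.099 → counterexample
(4, 7): LHS = ln(11) ≈ 2.398, RHS = ln(4) + ln(7) ≈ 3.332 → counterexample
(2, 2): LHS = ln(4) ≈ 1.386, RHS = 2·ln(2) ≈ 1.386 → satisfies claim
(6, 3): LHS = ln(9) ≈ 2.197, RHS = ln(3) + ln(6) ≈ 2.89 → counterexample
(2, 6): LHS = ln(8) ≈ 2.079, RHS = ln(2) + ln(6) ≈ 2.485 → counterexample
(1, 7): LHS = ln(8) ≈ 2.079, RHS = ln(7) ≈ 1.946 → counterexample

That makes 5 counterexamples.

Answer: 5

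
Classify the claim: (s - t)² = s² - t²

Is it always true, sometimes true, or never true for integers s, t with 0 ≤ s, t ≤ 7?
It holds at (s, t) = (3, 3) (both sides equal 0), but fails at (s, t) = (5, 1) (LHS = 16, RHS = 24).

Answer: Sometimes true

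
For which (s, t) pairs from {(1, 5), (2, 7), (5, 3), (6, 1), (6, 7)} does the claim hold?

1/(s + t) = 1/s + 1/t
Testing each pair:
(1, 5): LHS = 1/6, RHS = 6/5 → fails
(2, 7): LHS = 1/9, RHS = 9/14 → fails
(5, 3): LHS = 1/8, RHS = 8/15 → fails
(6, 1): LHS = 1/7, RHS = 7/6 → fails
(6, 7): LHS = 1/13, RHS = 13/42 → fails

No pair satisfies the claim.

Answer: None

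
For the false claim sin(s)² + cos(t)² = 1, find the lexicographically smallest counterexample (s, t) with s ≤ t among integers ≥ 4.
Substituting (4, 5) into the claim:
LHS = sin(4)² + cos(5)² ≈ 0.6532
RHS = 1

Since LHS ≠ RHS, this pair disproves the claim, and no lexicographically smaller pair (s ≤ t, integers ≥ 4) does.

For instance (5, 11) is also a counterexample (LHS = cos(11)² + sin(5)² ≈ 0.9196, RHS = 1), but it's lexicographically larger.

Answer: (s, t) = (4, 5)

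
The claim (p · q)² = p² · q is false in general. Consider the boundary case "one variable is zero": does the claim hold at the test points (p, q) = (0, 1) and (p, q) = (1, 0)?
Yes, holds at both test points

At (0, 1): LHS = 0, RHS = 0 → equal
At (1, 0): LHS = 0, RHS = 0 → equal

So the claim does hold at both of these boundary points, even though it is not an identity.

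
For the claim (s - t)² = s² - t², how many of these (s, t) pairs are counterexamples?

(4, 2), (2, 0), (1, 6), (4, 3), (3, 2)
4

Testing each pair:
(4, 2): LHS = 4, RHS = 12 → counterexample
(2, 0): LHS = 4, RHS = 4 → satisfies claim
(1, 6): LHS = 25, RHS = -35 → counterexample
(4, 3): LHS = 1, RHS = 7 → counterexample
(3, 2): LHS = 1, RHS = 5 → counterexample

That makes 4 counterexamples.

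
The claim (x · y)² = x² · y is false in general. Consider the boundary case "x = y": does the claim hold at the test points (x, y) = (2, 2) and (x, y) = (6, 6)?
No, fails at both test points

At (2, 2): LHS = 16 ≠ RHS = 8
At (6, 6): LHS = 1296 ≠ RHS = 216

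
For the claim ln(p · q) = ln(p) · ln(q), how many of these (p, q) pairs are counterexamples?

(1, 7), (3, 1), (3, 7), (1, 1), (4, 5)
4

Testing each pair:
(1, 7): LHS = ln(7) ≈ 1.946, RHS = 0 → counterexample
(3, 1): LHS = ln(3) ≈ 1.099, RHS = 0 → counterexample
(3, 7): LHS = ln(21) ≈ 3.045, RHS = ln(3)·ln(7) ≈ 2.138 → counterexample
(1, 1): LHS = 0, RHS = 0 → satisfies claim
(4, 5): LHS = ln(20) ≈ 2.996, RHS = ln(4)·ln(5) ≈ 2.231 → counterexample

That makes 4 counterexamples.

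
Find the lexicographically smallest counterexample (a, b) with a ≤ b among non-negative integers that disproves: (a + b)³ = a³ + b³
(a, b) = (1, 1)

At (0, 2): both sides equal 8, so it holds there.

Substituting (1, 1) into the claim:
LHS = (1 + 1)³ = 8
RHS = 1³ + 1³ = 2

Since LHS ≠ RHS, this pair disproves the claim, and no lexicographically smaller pair (a ≤ b, non-negative integers) does.

For instance (5, 5) is also a counterexample (LHS = 1000, RHS = 250), but it's lexicographically larger.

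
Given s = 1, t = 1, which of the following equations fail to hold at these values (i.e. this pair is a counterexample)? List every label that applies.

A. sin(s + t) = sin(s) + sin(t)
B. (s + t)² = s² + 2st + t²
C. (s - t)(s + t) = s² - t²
A

Evaluating each claim at the given values:
A. LHS = sin(2) ≈ 0.9093, RHS = 2·sin(1) ≈ 1.683 → fails here (LHS ≠ RHS)
B. LHS = 4, RHS = 4 → holds here (LHS = RHS)
C. LHS = 0, RHS = 0 → holds here (LHS = RHS)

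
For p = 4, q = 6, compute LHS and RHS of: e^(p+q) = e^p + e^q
LHS = e^(4+6) = e^10 ≈ 22026.5
RHS = e^4 + e^6 ≈ 458

LHS ≠ RHS (they differ by about 21568.4), so the equation does not hold here.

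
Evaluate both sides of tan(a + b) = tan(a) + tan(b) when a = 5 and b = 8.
LHS = tan(5 + 8) = tan(13) ≈ 0.463
RHS = tan(5) + tan(8) ≈ -10.18

LHS ≠ RHS (they differ by about 10.64), so the equation does not hold here.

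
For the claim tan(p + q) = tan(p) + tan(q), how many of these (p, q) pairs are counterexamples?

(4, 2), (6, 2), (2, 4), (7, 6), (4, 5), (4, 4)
6

Testing each pair:
(4, 2): LHS = tan(6) ≈ -0.291, RHS = tan(2) + tan(4) ≈ -1.027 → counterexample
(6, 2): LHS = tan(8) ≈ -6.8, RHS = tan(2) + tan(6) ≈ -2.476 → counterexample
(2, 4): LHS = tan(6) ≈ -0.291, RHS = tan(2) + tan(4) ≈ -1.027 → counterexample
(7, 6): LHS = tan(13) ≈ 0.463, RHS = tan(6) + tan(7) ≈ 0.5804 → counterexample
(4, 5): LHS = tan(9) ≈ -0.4523, RHS = tan(5) + tan(4) ≈ -2.223 → counterexample
(4, 4): LHS = tan(8) ≈ -6.8, RHS = 2·tan(4) ≈ 2.316 → counterexample

That makes 6 counterexamples.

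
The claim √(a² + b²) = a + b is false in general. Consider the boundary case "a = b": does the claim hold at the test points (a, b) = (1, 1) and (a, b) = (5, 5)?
At (1, 1): LHS = √(2) ≈ 1.414 ≠ RHS = 2
At (5, 5): LHS = 5·√(2) ≈ 7.071 ≠ RHS = 10

Answer: No, fails at both test points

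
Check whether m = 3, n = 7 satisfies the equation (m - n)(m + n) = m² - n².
Holds

Substituting m = 3, n = 7:

LHS = (3 - 7)(3 + 7) = -40
RHS = 3² - 7² = -40

LHS = RHS, so the equation holds at this point.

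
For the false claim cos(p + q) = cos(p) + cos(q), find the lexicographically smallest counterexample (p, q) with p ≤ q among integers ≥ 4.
Substituting (4, 4) into the claim:
LHS = cos(4 + 4) = cos(8) ≈ -0.1455
RHS = cos(4) + cos(4) = 2·cos(4) ≈ -1.307

Since LHS ≠ RHS, this pair disproves the claim, and no lexicographically smaller pair (p ≤ q, integers ≥ 4) does.

For instance (6, 6) is also a counterexample (LHS = cos(12) ≈ 0.8439, RHS = 2·cos(6) ≈ 1.92), but it's lexicographically larger.

Answer: (p, q) = (4, 4)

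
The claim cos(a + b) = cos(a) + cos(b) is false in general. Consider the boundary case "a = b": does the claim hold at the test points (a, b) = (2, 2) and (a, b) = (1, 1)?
No, fails at both test points

At (2, 2): LHS = cos(4) ≈ -0.6536 ≠ RHS = 2·cos(2) ≈ -0.8323
At (1, 1): LHS = cos(2) ≈ -0.4161 ≠ RHS = 2·cos(1) ≈ 1.081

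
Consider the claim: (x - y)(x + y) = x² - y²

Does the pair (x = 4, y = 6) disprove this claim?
No

Substituting x = 4, y = 6:
LHS = (4 - 6)(4 + 6) = -20
RHS = 4² - 6² = -20

The sides agree, so this pair does not disprove the claim.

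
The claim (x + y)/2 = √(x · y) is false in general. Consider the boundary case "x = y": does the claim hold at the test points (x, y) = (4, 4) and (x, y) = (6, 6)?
At (4, 4): LHS = 4, RHS = 4 → equal
At (6, 6): LHS = 6, RHS = 6 → equal

So the claim does hold at both of these boundary points, even though it is not an identity.

Answer: Yes, holds at both test points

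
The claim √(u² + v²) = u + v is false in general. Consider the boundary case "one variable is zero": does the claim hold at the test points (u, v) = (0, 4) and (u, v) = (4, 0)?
Yes, holds at both test points

At (0, 4): LHS = 4, RHS = 4 → equal
At (4, 0): LHS = 4, RHS = 4 → equal

So the claim does hold at both of these boundary points, even though it is not an identity.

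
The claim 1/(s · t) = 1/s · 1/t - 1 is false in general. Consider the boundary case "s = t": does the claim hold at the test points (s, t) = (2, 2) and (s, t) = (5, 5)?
No, fails at both test points

At (2, 2): LHS = 1/4 ≠ RHS = -3/4
At (5, 5): LHS = 1/25 ≠ RHS = -24/25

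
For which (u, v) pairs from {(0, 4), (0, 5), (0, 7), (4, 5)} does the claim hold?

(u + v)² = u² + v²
Testing each pair:
(0, 4): LHS = 16, RHS = 16 → holds
(0, 5): LHS = 25, RHS = 25 → holds
(0, 7): LHS = 49, RHS = 49 → holds
(4, 5): LHS = 81, RHS = 41 → fails

3 of 4 pairs satisfy the claim.

Answer: (0, 4), (0, 5), (0, 7)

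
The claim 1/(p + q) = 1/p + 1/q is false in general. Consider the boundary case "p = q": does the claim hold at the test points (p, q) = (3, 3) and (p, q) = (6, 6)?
At (3, 3): LHS = 1/6 ≠ RHS = 2/3
At (6, 6): LHS = 1/12 ≠ RHS = 1/3

Answer: No, fails at both test points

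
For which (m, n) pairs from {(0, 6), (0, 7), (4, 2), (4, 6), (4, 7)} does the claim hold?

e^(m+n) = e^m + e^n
None

Testing each pair:
(0, 6): LHS = e^6 ≈ 403.4, RHS = 1 + e^6 ≈ 404.4 → fails
(0, 7): LHS = e^7 ≈ 1097, RHS = 1 + e^7 ≈ 1098 → fails
(4, 2): LHS = e^6 ≈ 403.4, RHS = e^2 + e^4 ≈ 61.99 → fails
(4, 6): LHS = e^10 ≈ 22026.5, RHS = e^4 + e^6 ≈ 458 → fails
(4, 7): LHS = e^11 ≈ 59874.1, RHS = e^4 + e^7 ≈ 1151 → fails

No pair satisfies the claim.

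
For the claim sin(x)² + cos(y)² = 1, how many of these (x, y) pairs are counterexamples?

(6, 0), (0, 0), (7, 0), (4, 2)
Testing each pair:
(6, 0): LHS = sin(6)² + 1 ≈ 1.078, RHS = 1 → counterexample
(0, 0): LHS = 1, RHS = 1 → satisfies claim
(7, 0): LHS = sin(7)² + 1 ≈ 1.432, RHS = 1 → counterexample
(4, 2): LHS = cos(2)² + sin(4)² ≈ 0.7459, RHS = 1 → counterexample

That makes 3 counterexamples.

Answer: 3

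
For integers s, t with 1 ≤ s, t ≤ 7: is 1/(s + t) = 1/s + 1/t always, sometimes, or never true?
The claim fails for every pair in the range. For instance at (s, t) = (3, 1): LHS = 1/4, RHS = 4/3.

Answer: Never true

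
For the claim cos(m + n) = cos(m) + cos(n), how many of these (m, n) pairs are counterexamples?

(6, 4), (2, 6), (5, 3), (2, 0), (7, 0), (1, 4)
6

Testing each pair:
(6, 4): LHS = cos(10) ≈ -0.8391, RHS = cos(4) + cos(6) ≈ 0.3065 → counterexample
(2, 6): LHS = cos(8) ≈ -0.1455, RHS = cos(2) + cos(6) ≈ 0.544 → counterexample
(5, 3): LHS = cos(8) ≈ -0.1455, RHS = cos(3) + cos(5) ≈ -0.7063 → counterexample
(2, 0): LHS = cos(2) ≈ -0.4161, RHS = cos(2) + 1 ≈ 0.5839 → counterexample
(7, 0): LHS = cos(7) ≈ 0.7539, RHS = cos(7) + 1 ≈ 1.754 → counterexample
(1, 4): LHS = cos(5) ≈ 0.2837, RHS = cos(4) + cos(1) ≈ -0.1133 → counterexample

That makes 6 counterexamples.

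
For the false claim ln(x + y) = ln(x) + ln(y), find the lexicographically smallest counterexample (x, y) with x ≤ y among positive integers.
Substituting (1, 1) into the claim:
LHS = ln(1 + 1) = ln(2) ≈ 0.6931
RHS = ln(1) + ln(1) = 0

Since LHS ≠ RHS, this pair disproves the claim, and no lexicographically smaller pair (x ≤ y, positive integers) does.

For instance (3, 3) is also a counterexample (LHS = ln(6) ≈ 1.792, RHS = 2·ln(3) ≈ 2.197), but it's lexicographically larger.

Answer: (x, y) = (1, 1)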